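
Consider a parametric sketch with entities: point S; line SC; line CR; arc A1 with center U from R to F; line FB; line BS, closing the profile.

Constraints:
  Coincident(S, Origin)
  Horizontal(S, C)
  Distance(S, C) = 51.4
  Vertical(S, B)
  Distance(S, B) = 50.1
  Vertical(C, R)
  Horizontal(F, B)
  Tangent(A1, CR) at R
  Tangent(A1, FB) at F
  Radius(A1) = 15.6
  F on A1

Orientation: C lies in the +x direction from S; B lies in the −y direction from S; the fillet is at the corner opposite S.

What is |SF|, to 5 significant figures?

61.576

The virtual corner opposite S is at (51.400, -50.100). Since A1 is tangent to CR there, UR ⟂ CR and tangency of A1 to FB means the radius UF is perpendicular to FB, with radius 15.6, so the center U sits 15.6 in from both sides at U = (35.800, -34.500). That places the tangent points at R = (51.400, -34.500) on CR and F = (35.800, -50.100) on FB. Then |SF| = |F − S| = 61.576.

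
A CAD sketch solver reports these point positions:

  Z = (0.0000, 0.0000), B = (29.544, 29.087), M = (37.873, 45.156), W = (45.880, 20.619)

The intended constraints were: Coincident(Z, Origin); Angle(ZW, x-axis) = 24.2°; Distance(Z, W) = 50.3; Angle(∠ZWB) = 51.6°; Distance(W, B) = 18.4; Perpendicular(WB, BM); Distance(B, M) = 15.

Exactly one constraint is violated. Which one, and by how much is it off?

Distance(B, M) = 15 — off by 3.10.

Z = (0.00, 0.00) ✓; ZW at 24.20° ✓; |ZW| = 50.30 ✓; ∠ZWB = 51.60° ✓; |WB| = 18.40 ✓; ∠(WB, BM) = 90.00° ✓; |BM| = 18.10 ✗.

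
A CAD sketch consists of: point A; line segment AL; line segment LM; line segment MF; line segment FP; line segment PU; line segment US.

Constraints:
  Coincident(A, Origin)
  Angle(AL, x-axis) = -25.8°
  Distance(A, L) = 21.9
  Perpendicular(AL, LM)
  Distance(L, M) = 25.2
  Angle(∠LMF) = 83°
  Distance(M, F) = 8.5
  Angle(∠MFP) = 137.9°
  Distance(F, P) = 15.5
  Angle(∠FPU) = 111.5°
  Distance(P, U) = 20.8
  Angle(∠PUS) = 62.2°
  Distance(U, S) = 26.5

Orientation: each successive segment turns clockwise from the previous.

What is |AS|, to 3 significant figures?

32.2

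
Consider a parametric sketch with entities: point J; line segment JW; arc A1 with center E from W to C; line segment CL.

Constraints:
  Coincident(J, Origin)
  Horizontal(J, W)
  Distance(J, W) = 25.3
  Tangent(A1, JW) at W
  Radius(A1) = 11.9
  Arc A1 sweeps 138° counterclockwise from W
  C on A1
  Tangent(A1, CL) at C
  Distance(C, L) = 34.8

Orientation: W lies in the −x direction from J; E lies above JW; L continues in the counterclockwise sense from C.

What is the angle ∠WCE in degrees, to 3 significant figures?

21.0°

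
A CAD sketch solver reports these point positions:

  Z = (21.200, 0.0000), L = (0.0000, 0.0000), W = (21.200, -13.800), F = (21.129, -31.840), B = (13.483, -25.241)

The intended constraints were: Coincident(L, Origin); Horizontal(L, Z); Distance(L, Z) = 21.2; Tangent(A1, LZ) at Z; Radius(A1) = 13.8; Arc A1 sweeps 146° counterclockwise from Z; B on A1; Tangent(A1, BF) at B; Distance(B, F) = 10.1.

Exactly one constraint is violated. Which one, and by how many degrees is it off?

Tangent(A1, BF) at B — off by 6.80°.

L = (0.00, 0.00) ✓; L.y = 0.00, Z.y = 0.00 ✓; |LZ| = 21.20 ✓; ∠(WZ, ZL) = 90.00° ✓; |WZ| = 13.80 ✓; bearing(W→B) − bearing(W→Z) = 146.0° ✓; |WB| = 13.80 ✓; ∠(WB, BF) = 96.80° ✗; |BF| = 10.10 ✓.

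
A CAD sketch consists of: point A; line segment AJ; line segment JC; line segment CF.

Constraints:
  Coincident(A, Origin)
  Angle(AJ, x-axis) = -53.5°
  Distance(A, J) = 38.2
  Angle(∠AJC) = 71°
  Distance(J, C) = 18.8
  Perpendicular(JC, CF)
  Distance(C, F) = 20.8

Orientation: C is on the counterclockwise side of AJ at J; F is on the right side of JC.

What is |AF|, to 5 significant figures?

57.273

A is at the origin; AJ runs at -53.5° with length 38.2, so J = 38.2·(cos -53.5°, sin -53.5°) = (22.722, -30.707). ∠AJC = 71.0°, so JC runs at -53.5° + (180° − 71.0°) = 55.500° from the x-axis; with |JC| = 18.8, C = J + 18.8·(cos 55.500°, sin 55.500°) = (33.371, -15.214). JC ⟂ CF; with |CF| = 20.8 on the right of JC, F = C + 20.8·(0.82413, -0.56641) = (50.512, -26.995). Then |AF| = |F − A| = 57.273.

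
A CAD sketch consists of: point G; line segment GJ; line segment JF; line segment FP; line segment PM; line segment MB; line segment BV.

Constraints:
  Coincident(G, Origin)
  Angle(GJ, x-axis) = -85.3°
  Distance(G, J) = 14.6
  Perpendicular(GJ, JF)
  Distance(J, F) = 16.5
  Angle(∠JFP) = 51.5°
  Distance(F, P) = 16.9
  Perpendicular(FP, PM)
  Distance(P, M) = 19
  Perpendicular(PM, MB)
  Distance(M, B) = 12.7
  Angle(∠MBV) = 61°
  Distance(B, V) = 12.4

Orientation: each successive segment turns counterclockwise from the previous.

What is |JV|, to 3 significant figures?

4.76

G is at the origin; GJ runs at -85.3° with length 14.6, so J = (1.20, -14.6). The perpendicularity gives JF at right angles to GJ, so JF runs at 4.70°; with |JF| = 16.5, F = (17.6, -13.2). ∠JFP = 51.5° gives FP at 133° from the x-axis; with |FP| = 16.9, P = (6.07, -0.879). FP is perpendicular to PM, so PM runs at -137°; with |PM| = 19.0, M = (-7.78, -13.9). PM ⟂ MB, so MB runs at -46.8°; with |MB| = 12.7, B = (0.915, -23.1). ∠MBV = 61.0° gives BV at 72.2° from the x-axis; with |BV| = 12.4, V = (4.71, -11.3). Then |JV| = |V − J| = 4.76.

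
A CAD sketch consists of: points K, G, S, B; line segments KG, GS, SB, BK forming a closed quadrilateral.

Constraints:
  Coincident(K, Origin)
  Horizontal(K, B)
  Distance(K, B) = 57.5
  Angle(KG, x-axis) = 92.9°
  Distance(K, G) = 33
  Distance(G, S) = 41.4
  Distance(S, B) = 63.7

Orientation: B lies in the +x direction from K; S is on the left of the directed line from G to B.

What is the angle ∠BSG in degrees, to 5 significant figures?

77.023°

Checks: |GS| = 41.40 ✓; |SB| = 63.70 ✓.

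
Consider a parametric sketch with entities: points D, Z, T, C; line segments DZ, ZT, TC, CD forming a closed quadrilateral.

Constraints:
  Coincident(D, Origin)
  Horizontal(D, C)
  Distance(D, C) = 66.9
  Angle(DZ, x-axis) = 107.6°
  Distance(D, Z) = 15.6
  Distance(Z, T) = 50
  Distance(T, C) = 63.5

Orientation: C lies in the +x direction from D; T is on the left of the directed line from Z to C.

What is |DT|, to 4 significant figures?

59.20

D is at the origin; DC is horizontal with |DC| = 66.9 and C in +x, so C = (66.9, 0). DZ runs at 107.6° with |DZ| = 15.6, so Z = (-4.717, 14.87). T is determined by |ZT| = 50.0 and |TC| = 63.5 together: it lies at the intersection of circle(Z, 50.0) and circle(C, 63.5). With |ZC| = 73.14, the foot of the radical line on ZC is 26.10 from Z and the perpendicular offset is √(50.0² − 26.10²) = 42.65. Taking the left-of-ZC solution: T = (29.51, 51.32).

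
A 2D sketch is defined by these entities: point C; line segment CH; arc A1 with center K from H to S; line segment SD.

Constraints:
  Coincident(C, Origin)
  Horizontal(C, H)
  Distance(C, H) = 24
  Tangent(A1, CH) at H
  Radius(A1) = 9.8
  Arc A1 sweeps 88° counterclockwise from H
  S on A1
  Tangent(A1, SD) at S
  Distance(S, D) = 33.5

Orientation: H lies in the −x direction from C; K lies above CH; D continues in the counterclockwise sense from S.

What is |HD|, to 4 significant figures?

44.32

C is at the origin; C and H share the same y with |CH| = 24.0 and H on the −x side, so H = (-24.00, 0.000). The tangent condition forces KH to be normal to CH, so K = H + (0, 9.8) = (-24.00, 9.800). On A1, H sits at bearing -90° from K; an 88° counterclockwise sweep puts S at bearing -2°, so S = K + 9.8·(cos -2°, sin -2°) = (-14.21, 9.458). The tangent condition forces KS to be normal to SD, so SD runs along (−sin -2°, cos -2°); with |SD| = 33.5, D = (-13.04, 42.94). Then |HD| = |D − H| = 44.32.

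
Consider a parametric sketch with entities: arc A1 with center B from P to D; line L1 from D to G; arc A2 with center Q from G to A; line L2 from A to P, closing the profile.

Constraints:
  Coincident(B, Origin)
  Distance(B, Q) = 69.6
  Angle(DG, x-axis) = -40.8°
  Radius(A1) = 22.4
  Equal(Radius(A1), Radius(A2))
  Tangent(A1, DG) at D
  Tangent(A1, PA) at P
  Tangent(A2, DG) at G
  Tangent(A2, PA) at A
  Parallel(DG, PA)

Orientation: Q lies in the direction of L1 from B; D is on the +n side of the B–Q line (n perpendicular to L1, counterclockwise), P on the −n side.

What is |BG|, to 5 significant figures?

73.116

The slot axis is L1's direction at -40.8°, so u = (cos -40.8°, sin -40.8°) = (0.75700, -0.65342) and n = (−sin -40.8°, cos -40.8°) = (0.65342, 0.75700). B is at the origin and Q lies 69.6 along u from B, so Q = 69.6·u = (52.687, -45.478). Tangency of A1 to both parallel lines with radius 22.4 puts D and P at B ± 22.4·n: D = (14.637, 16.957), P = (-14.637, -16.957). Equal radii place G and A the same way about Q: G = Q + 22.4·n = (67.323, -28.521), A = Q − 22.4·n = (38.050, -62.435). Then |BG| = |G − B| = 73.116.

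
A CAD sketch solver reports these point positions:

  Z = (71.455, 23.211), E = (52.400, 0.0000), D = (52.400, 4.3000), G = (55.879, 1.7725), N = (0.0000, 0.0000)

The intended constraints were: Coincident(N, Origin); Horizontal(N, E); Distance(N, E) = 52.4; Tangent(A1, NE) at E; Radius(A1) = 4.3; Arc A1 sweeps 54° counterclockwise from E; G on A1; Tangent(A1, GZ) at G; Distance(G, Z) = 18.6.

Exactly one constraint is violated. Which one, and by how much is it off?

Distance(G, Z) = 18.6 — off by 7.90.

N = (0.00, 0.00) ✓; N.y = 0.00, E.y = 0.00 ✓; |NE| = 52.40 ✓; ∠(DE, EN) = 90.00° ✓; |DE| = 4.300 ✓; bearing(D→G) − bearing(D→E) = 54.00° ✓; |DG| = 4.300 ✓; ∠(DG, GZ) = 90.00° ✓; |GZ| = 26.50 ✗.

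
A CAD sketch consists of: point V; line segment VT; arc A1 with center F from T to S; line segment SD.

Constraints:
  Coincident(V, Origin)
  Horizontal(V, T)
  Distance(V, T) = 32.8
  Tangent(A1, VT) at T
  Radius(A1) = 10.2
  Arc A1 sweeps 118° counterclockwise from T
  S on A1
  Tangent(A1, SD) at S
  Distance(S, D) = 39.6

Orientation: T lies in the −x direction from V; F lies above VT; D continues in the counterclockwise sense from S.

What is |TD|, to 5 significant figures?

50.865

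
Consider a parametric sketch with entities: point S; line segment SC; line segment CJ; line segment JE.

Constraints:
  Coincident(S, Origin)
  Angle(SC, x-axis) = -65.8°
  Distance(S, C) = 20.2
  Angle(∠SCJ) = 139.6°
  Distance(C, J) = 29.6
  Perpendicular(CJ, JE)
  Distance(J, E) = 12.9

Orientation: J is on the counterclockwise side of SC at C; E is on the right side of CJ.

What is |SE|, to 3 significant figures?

52.0

∠SCJ = 139.6°, so CJ runs at -65.8° + (180° − 139.6°) = -25.4° from the x-axis; with |CJ| = 29.6, J = C + 29.6·(cos -25.4°, sin -25.4°) = (35.0, -31.1). The perpendicularity gives JE at right angles to CJ; with |JE| = 12.9 on the right of CJ, E = J + 12.9·(-0.429, -0.903) = (29.5, -42.8). Then |SE| = |E − S| = 52.0.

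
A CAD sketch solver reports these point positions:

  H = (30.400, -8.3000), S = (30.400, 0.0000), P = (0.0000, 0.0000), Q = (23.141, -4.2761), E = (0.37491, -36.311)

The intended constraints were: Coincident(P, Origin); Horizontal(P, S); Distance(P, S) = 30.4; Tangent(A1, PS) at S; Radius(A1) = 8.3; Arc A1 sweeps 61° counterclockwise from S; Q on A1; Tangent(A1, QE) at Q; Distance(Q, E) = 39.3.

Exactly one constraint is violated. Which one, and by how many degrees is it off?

Tangent(A1, QE) at Q — off by 6.40°.

P = (0.00, 0.00) ✓; P.y = 0.00, S.y = 0.00 ✓; |PS| = 30.40 ✓; ∠(HS, SP) = 90.00° ✓; |HS| = 8.300 ✓; bearing(H→Q) − bearing(H→S) = 61.00° ✓; |HQ| = 8.300 ✓; ∠(HQ, QE) = 96.40° ✗; |QE| = 39.30 ✓.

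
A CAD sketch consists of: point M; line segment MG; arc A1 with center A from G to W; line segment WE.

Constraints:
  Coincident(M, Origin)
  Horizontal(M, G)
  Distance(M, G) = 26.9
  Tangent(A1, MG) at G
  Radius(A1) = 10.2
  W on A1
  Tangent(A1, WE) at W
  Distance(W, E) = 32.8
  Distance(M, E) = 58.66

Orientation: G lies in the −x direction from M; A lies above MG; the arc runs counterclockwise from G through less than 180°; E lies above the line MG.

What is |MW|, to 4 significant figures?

25.93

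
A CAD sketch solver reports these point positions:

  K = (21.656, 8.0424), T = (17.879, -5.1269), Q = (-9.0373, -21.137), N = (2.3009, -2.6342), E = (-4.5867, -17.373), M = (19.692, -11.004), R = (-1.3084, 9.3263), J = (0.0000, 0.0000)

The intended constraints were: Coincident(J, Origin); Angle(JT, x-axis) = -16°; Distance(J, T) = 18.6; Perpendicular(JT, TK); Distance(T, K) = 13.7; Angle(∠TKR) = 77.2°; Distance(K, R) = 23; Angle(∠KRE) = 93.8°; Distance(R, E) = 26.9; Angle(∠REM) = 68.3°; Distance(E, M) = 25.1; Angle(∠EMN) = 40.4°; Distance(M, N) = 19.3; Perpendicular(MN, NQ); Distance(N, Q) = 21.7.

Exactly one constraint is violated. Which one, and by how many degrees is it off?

Perpendicular(MN, NQ) — off by 5.80°.

J = (0.00, 0.00) ✓; JT at -16.00° ✓; |JT| = 18.60 ✓; ∠(JT, TK) = 90.00° ✓; |TK| = 13.70 ✓; ∠TKR = 77.20° ✓; |KR| = 23.00 ✓; ∠KRE = 93.80° ✓; |RE| = 26.90 ✓; ∠REM = 68.30° ✓; |EM| = 25.10 ✓; ∠EMN = 40.40° ✓; |MN| = 19.30 ✓; ∠(MN, NQ) = 84.20° ✗; |NQ| = 21.70 ✓.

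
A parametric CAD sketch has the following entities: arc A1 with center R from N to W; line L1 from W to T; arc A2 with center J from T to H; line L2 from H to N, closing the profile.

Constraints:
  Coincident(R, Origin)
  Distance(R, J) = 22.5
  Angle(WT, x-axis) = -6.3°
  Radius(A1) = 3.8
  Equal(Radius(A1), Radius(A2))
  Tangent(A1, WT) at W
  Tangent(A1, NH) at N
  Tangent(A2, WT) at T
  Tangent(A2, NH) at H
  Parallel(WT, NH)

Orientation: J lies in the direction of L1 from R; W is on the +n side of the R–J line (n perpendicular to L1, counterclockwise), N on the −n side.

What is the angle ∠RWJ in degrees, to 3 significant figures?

80.4°

The slot axis is L1's direction at -6.3°, so u = (cos -6.3°, sin -6.3°) = (0.994, -0.110) and n = (−sin -6.3°, cos -6.3°) = (0.110, 0.994). R is at the origin and J lies 22.5 along u from R, so J = 22.5·u = (22.4, -2.47). Tangency of A1 to both parallel lines with radius 3.8 puts W and N at R ± 3.8·n: W = (0.417, 3.78), N = (-0.417, -3.78). Then cos ∠RWJ = WR·WJ / (|WR||WJ|), giving 80.4°.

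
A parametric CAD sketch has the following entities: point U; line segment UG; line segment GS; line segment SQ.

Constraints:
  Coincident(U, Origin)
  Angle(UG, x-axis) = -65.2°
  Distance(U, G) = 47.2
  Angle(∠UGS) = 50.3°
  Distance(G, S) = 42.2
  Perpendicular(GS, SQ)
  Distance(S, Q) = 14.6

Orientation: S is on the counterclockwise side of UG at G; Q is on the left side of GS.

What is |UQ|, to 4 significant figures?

24.83

∠UGS = 50.3°, so GS runs at -65.2° + (180° − 50.3°) = 64.50° from the x-axis; with |GS| = 42.2, S = G + 42.2·(cos 64.50°, sin 64.50°) = (37.97, -4.758). The perpendicularity gives SQ at right angles to GS; with |SQ| = 14.6 on the left of GS, Q = S + 14.6·(-0.9026, 0.4305) = (24.79, 1.527). Then |UQ| = |Q − U| = 24.83.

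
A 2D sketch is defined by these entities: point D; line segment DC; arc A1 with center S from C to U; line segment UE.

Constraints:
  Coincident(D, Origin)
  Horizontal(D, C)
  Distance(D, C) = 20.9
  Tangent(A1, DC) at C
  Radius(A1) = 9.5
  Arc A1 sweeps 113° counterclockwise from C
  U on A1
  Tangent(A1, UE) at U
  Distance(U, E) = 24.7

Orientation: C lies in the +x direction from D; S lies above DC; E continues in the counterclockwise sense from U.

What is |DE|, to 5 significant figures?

41.134

D is at the origin; D and C share the same y with |DC| = 20.9 and C on the +x side, so C = (20.900, 0.0000). Since A1 is tangent to DC there, SC ⟂ DC, so S = C + (0, 9.5) = (20.900, 9.5000). On A1, C sits at bearing -90° from S; a 113° counterclockwise sweep puts U at bearing 23°, so U = S + 9.5·(cos 23°, sin 23°) = (29.645, 13.212). A1 meets UE tangentially, so SU is at right angles to UE, so UE runs along (−sin 23°, cos 23°); with |UE| = 24.7, E = (19.994, 35.948). Then |DE| = |E − D| = 41.134.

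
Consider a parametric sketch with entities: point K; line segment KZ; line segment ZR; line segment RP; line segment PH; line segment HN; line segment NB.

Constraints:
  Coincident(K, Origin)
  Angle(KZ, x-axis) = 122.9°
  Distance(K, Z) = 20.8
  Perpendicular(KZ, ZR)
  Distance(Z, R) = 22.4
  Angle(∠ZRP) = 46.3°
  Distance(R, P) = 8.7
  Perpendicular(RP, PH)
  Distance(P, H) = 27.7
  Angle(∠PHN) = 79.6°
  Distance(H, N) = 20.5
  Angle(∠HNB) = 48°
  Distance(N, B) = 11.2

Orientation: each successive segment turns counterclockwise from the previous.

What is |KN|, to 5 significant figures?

47.474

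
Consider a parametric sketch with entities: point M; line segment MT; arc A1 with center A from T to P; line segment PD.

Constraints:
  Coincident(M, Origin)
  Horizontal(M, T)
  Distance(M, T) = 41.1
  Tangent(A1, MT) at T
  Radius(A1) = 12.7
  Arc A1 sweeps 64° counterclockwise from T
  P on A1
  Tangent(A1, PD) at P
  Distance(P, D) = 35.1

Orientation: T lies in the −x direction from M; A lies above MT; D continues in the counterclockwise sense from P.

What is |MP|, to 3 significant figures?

30.5

M is at the origin; M and T share the same y with |MT| = 41.1 and T on the −x side, so T = (-41.1, 0.00). Since A1 is tangent to MT there, AT ⟂ MT, so A = T + (0, 12.7) = (-41.1, 12.7). On A1, T sits at bearing -90° from A; a 64° counterclockwise sweep puts P at bearing -26°, so P = A + 12.7·(cos -26°, sin -26°) = (-29.7, 7.13). Then |MP| = |P − M| = 30.5.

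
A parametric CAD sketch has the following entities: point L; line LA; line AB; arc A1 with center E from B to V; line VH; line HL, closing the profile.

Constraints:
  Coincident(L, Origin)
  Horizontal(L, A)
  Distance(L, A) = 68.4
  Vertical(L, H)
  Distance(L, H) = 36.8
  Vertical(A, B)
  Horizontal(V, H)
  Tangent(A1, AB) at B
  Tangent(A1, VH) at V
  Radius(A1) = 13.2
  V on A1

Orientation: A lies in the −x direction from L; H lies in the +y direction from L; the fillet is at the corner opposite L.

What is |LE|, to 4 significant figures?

60.03

L is at the origin; LA is horizontal with |LA| = 68.4 and A on the −x side, so A = (-68.40, 0.000). L and H share the same x with |LH| = 36.8 and H on the +y side, so H = (0.000, 36.80). The virtual corner opposite L is at (-68.40, 36.80). Since A1 is tangent to AB there, EB ⟂ AB and tangency of A1 to VH means the radius EV is perpendicular to VH, with radius 13.2, so the center E sits 13.2 in from both sides at E = (-55.20, 23.60). Then |LE| = |E − L| = 60.03.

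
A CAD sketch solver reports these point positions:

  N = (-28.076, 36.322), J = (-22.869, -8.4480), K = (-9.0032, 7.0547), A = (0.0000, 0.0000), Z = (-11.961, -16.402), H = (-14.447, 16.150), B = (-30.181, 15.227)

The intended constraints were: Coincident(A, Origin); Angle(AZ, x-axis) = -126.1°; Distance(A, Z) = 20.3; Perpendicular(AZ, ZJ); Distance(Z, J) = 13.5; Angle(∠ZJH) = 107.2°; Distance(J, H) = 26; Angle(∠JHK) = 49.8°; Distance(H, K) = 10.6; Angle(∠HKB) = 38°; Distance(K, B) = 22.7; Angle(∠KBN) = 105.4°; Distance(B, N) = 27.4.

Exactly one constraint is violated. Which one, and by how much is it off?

Distance(B, N) = 27.4 — off by 6.20.

A = (0.00, 0.00) ✓; AZ at -126.1° ✓; |AZ| = 20.30 ✓; ∠(AZ, ZJ) = 90.00° ✓; |ZJ| = 13.50 ✓; ∠ZJH = 107.2° ✓; |JH| = 26.00 ✓; ∠JHK = 49.80° ✓; |HK| = 10.60 ✓; ∠HKB = 38.00° ✓; |KB| = 22.70 ✓; ∠KBN = 105.4° ✓; |BN| = 21.20 ✗.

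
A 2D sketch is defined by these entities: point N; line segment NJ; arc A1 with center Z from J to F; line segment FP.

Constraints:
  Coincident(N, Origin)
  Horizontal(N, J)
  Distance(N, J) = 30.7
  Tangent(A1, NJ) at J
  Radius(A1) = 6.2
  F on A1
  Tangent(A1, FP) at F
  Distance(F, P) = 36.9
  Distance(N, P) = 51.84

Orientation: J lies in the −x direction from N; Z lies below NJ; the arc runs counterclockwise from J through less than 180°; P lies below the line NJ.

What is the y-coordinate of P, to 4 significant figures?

-43.53

N is at the origin; NJ is horizontal with |NJ| = 30.7 and J on the −x side, so J = (-30.70, 0.000). Since A1 is tangent to NJ there, ZJ ⟂ NJ, so Z = J + (0, -6.2) = (-30.70, -6.200). Since ZF ⟂ FP (tangency), |ZP| = √(6.2² + 36.9²) = 37.42 regardless of where F sits on A1. So P lies on both circle(N, 51.84) and circle(Z, 37.42); the below-NJ intersection is P = (-28.15, -43.53). F is the foot of the tangent from P: F = (-36.73, -7.641).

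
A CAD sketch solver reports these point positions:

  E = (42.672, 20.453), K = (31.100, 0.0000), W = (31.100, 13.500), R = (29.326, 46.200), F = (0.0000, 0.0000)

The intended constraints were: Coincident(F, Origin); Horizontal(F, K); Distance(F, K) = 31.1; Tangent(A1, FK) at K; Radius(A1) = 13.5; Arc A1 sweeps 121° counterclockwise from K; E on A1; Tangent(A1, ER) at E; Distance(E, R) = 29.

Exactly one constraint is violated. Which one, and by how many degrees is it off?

Tangent(A1, ER) at E — off by 3.60°.

F = (0.00, 0.00) ✓; F.y = 0.00, K.y = 0.00 ✓; |FK| = 31.10 ✓; ∠(WK, KF) = 90.00° ✓; |WK| = 13.50 ✓; bearing(W→E) − bearing(W→K) = 121.0° ✓; |WE| = 13.50 ✓; ∠(WE, ER) = 93.60° ✗; |ER| = 29.00 ✓.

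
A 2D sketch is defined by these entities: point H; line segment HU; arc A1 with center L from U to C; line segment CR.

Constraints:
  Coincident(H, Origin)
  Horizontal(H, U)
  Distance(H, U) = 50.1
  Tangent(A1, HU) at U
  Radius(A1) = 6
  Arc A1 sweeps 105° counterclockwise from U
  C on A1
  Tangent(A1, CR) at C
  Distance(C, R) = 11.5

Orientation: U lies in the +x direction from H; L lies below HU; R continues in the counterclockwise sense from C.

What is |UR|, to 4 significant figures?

18.87

On A1, U sits at bearing 90° from L; a 105° counterclockwise sweep puts C at bearing 195°, so C = L + 6.0·(cos 195°, sin 195°) = (44.30, -7.553). A1 meets CR tangentially, so LC is at right angles to CR, so CR runs along (−sin 195°, cos 195°); with |CR| = 11.5, R = (47.28, -18.66). Then |UR| = |R − U| = 18.87.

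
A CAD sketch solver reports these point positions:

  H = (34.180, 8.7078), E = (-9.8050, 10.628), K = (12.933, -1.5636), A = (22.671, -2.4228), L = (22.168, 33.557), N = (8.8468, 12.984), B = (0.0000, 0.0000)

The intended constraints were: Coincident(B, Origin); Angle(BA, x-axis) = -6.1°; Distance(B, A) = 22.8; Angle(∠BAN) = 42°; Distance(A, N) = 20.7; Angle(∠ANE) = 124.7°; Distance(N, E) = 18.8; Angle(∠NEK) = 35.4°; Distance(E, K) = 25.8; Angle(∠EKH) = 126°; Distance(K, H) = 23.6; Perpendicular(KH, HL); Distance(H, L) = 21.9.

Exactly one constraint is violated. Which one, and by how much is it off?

Distance(H, L) = 21.9 — off by 5.70.

B = (0.00, 0.00) ✓; BA at -6.100° ✓; |BA| = 22.80 ✓; ∠BAN = 42.00° ✓; |AN| = 20.70 ✓; ∠ANE = 124.7° ✓; |NE| = 18.80 ✓; ∠NEK = 35.40° ✓; |EK| = 25.80 ✓; ∠EKH = 126.0° ✓; |KH| = 23.60 ✓; ∠(KH, HL) = 90.00° ✓; |HL| = 27.60 ✗.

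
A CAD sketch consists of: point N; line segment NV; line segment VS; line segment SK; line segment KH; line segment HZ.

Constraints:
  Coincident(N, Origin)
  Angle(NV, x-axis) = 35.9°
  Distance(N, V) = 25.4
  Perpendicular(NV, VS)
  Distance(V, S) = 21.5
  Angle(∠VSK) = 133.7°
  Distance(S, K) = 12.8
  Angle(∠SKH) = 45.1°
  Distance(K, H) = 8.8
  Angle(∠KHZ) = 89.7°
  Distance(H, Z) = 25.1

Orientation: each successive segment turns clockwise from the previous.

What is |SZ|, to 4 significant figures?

16.04

N is at the origin; NV runs at 35.9° with length 25.4, so V = (20.58, 14.89). NV ⟂ VS, so VS runs at -54.10°; with |VS| = 21.5, S = (33.18, -2.522). ∠VSK = 133.7° gives SK at -100.4° from the x-axis; with |SK| = 12.8, K = (30.87, -15.11). ∠SKH = 45.1° gives KH at 124.7° from the x-axis; with |KH| = 8.8, H = (25.86, -7.877). ∠KHZ = 89.7° gives HZ at 34.40° from the x-axis; with |HZ| = 25.1, Z = (46.57, 6.304). Then |SZ| = |Z − S| = 16.04.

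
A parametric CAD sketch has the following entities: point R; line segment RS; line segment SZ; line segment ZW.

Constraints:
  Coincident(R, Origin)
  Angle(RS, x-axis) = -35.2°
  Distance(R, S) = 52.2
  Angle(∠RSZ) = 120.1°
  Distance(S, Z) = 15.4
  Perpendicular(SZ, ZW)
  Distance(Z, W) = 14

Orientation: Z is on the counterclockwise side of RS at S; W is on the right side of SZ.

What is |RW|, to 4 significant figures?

72.31

∠RSZ = 120.1°, so SZ runs at -35.2° + (180° − 120.1°) = 24.70° from the x-axis; with |SZ| = 15.4, Z = S + 15.4·(cos 24.70°, sin 24.70°) = (56.65, -23.65). SZ is perpendicular to ZW; with |ZW| = 14.0 on the right of SZ, W = Z + 14.0·(0.4179, -0.9085) = (62.50, -36.37). Then |RW| = |W − R| = 72.31.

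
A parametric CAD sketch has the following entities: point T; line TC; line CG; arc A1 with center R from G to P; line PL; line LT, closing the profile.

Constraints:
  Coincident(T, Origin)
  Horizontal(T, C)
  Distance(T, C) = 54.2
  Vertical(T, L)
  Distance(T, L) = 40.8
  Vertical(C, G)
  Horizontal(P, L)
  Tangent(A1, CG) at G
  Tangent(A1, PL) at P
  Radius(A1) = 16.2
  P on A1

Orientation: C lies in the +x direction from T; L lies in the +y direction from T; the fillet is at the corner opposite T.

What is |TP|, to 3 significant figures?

55.8

T is at the origin; T and C share the same y with |TC| = 54.2 and C on the +x side, so C = (54.2, 0.00). T and L share the same x with |TL| = 40.8 and L on the +y side, so L = (0.00, 40.8). The virtual corner opposite T is at (54.2, 40.8). Since A1 is tangent to CG there, RG ⟂ CG and the tangent condition forces RP to be normal to PL, with radius 16.2, so the center R sits 16.2 in from both sides at R = (38.0, 24.6). That places the tangent points at G = (54.2, 24.6) on CG and P = (38.0, 40.8) on PL. Then |TP| = |P − T| = 55.8.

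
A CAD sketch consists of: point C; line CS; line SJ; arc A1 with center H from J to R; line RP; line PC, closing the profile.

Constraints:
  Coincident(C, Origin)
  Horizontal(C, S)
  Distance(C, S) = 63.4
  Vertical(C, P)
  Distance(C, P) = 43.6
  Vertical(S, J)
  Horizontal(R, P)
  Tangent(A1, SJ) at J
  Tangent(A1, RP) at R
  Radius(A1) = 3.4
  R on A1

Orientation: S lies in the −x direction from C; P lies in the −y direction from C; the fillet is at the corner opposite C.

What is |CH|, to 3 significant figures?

72.2

CP is vertical with |CP| = 43.6 and P on the −y side, so P = (0.00, -43.6). The virtual corner opposite C is at (-63.4, -43.6). Since A1 is tangent to SJ there, HJ ⟂ SJ and since A1 is tangent to RP there, HR ⟂ RP, with radius 3.4, so the center H sits 3.4 in from both sides at H = (-60.0, -40.2). Then |CH| = |H − C| = 72.2.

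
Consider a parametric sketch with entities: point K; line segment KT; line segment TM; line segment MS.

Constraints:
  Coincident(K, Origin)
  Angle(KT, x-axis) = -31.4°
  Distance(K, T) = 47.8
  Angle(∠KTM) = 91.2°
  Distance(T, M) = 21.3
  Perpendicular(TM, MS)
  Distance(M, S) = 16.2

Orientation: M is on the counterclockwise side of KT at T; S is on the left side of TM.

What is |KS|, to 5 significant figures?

38.668

K is at the origin; KT runs at -31.4° with length 47.8, so T = 47.8·(cos -31.4°, sin -31.4°) = (40.800, -24.904). ∠KTM = 91.2°, so TM runs at -31.4° + (180° − 91.2°) = 57.400° from the x-axis; with |TM| = 21.3, M = T + 21.3·(cos 57.400°, sin 57.400°) = (52.276, -6.9600). TM is perpendicular to MS; with |MS| = 16.2 on the left of TM, S = M + 16.2·(-0.84245, 0.53877) = (38.628, 1.7681). Then |KS| = |S − K| = 38.668.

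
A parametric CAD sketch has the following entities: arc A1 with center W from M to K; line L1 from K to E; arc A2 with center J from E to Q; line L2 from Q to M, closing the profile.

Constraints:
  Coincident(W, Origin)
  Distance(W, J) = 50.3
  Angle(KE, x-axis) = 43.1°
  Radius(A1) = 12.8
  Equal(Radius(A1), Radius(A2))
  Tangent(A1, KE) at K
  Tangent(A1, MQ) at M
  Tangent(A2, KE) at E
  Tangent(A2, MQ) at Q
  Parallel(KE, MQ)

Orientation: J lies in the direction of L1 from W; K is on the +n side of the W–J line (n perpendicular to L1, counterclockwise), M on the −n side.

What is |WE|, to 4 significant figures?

51.90

The slot axis is L1's direction at 43.1°, so u = (cos 43.1°, sin 43.1°) = (0.7302, 0.6833) and n = (−sin 43.1°, cos 43.1°) = (-0.6833, 0.7302). W is at the origin and J lies 50.3 along u from W, so J = 50.3·u = (36.73, 34.37). Tangency of A1 to both parallel lines with radius 12.8 puts K and M at W ± 12.8·n: K = (-8.746, 9.346), M = (8.746, -9.346). Equal radii place E and Q the same way about J: E = J + 12.8·n = (27.98, 43.71), Q = J − 12.8·n = (45.47, 25.02). Then |WE| = |E − W| = 51.90.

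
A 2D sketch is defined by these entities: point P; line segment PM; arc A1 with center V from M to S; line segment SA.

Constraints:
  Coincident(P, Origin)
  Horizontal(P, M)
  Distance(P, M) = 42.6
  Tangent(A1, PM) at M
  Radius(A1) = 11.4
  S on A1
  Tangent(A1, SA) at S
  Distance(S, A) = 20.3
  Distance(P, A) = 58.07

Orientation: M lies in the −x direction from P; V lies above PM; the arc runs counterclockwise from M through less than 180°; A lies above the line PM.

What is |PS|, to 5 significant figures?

38.677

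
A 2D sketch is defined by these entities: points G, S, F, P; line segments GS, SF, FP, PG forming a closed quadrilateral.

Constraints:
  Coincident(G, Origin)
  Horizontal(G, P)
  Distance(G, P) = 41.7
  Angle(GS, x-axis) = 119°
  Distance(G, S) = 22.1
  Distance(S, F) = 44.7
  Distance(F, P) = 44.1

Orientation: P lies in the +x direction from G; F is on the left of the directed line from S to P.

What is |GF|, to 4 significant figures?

50.31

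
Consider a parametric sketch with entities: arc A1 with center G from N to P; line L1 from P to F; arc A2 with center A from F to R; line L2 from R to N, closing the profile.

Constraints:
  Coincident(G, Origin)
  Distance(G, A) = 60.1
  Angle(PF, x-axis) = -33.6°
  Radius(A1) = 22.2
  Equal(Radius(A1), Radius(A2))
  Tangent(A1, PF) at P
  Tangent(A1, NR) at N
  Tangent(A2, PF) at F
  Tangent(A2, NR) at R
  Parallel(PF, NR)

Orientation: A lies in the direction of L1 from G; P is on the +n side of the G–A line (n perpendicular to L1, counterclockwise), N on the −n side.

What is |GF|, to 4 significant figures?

64.07

The slot axis is L1's direction at -33.6°, so u = (cos -33.6°, sin -33.6°) = (0.8329, -0.5534) and n = (−sin -33.6°, cos -33.6°) = (0.5534, 0.8329). G is at the origin and A lies 60.1 along u from G, so A = 60.1·u = (50.06, -33.26). Tangency of A1 to both parallel lines with radius 22.2 puts P and N at G ± 22.2·n: P = (12.29, 18.49), N = (-12.29, -18.49). Equal radii place F and R the same way about A: F = A + 22.2·n = (62.34, -14.77), R = A − 22.2·n = (37.77, -51.75). Then |GF| = |F − G| = 64.07.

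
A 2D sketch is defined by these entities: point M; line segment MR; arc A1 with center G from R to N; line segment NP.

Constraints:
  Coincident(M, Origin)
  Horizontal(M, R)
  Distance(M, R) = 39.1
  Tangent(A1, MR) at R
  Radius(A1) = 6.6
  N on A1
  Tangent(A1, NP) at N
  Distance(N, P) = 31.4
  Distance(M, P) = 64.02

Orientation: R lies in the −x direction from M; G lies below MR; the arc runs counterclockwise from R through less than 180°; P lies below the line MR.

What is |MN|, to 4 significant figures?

45.75

M is at the origin; MR is horizontal with |MR| = 39.1 and R on the −x side, so R = (-39.10, 0.000). Tangency of A1 to MR means the radius GR is perpendicular to MR, so G = R + (0, -6.6) = (-39.10, -6.600). Since GN ⟂ NP (tangency), |GP| = √(6.6² + 31.4²) = 32.09 regardless of where N sits on A1. So P lies on both circle(M, 64.02) and circle(G, 32.09); the below-MR intersection is P = (-53.39, -35.33). N is the foot of the tangent from P: N = (-45.49, -4.939).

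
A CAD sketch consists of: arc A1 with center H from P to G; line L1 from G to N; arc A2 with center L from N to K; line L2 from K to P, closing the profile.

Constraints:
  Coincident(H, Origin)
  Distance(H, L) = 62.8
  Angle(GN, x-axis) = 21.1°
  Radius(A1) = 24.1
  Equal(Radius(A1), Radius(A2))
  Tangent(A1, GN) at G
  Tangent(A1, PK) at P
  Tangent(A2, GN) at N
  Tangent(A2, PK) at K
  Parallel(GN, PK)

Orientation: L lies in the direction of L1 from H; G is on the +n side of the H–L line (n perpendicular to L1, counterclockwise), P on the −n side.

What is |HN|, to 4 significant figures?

67.27

Tangency of A1 to both parallel lines with radius 24.1 puts G and P at H ± 24.1·n: G = (-8.676, 22.48), P = (8.676, -22.48). Equal radii place N and K the same way about L: N = L + 24.1·n = (49.91, 45.09), K = L − 24.1·n = (67.27, 0.1236). Then |HN| = |N − H| = 67.27.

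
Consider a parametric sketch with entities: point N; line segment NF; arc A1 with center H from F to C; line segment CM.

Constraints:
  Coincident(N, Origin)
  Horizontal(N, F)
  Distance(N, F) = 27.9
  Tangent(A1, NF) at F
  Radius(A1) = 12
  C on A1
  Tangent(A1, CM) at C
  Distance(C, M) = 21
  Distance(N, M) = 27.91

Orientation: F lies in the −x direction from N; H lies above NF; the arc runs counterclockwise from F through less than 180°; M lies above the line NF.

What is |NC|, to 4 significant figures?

18.37

N is at the origin; NF is horizontal with |NF| = 27.9 and F on the −x side, so F = (-27.90, 0.000). Since A1 is tangent to NF there, HF ⟂ NF, so H = F + (0, 12) = (-27.90, 12.00). Since HC ⟂ CM (tangency), |HM| = √(12.0² + 21.0²) = 24.19 regardless of where C sits on A1. So M lies on both circle(N, 27.91) and circle(H, 24.19); the above-NF intersection is M = (-8.584, 26.56). C is the foot of the tangent from M: C = (-16.87, 7.263).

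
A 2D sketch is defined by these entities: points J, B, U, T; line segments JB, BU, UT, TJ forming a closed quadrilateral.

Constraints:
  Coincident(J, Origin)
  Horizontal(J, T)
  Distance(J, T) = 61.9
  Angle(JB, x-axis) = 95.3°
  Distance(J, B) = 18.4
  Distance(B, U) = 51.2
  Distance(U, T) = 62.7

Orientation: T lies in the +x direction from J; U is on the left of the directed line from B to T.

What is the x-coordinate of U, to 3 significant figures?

33.2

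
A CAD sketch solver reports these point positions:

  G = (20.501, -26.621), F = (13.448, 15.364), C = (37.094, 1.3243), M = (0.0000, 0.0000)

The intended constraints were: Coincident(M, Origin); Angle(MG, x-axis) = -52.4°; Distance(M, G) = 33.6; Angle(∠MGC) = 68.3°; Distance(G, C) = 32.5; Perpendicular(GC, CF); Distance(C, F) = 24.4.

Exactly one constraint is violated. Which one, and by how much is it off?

Distance(C, F) = 24.4 — off by 3.10.

M = (0.00, 0.00) ✓; MG at -52.40° ✓; |MG| = 33.60 ✓; ∠MGC = 68.30° ✓; |GC| = 32.50 ✓; ∠(GC, CF) = 90.00° ✓; |CF| = 27.50 ✗.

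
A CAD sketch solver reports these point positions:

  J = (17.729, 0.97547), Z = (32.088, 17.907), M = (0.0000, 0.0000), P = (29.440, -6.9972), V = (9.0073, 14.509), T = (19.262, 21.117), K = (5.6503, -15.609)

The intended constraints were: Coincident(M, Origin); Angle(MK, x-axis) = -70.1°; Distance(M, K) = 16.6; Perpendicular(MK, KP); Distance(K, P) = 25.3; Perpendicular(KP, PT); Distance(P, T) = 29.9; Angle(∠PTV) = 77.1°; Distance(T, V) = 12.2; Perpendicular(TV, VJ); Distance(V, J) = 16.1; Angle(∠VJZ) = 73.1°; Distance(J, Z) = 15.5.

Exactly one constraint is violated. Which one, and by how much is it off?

Distance(J, Z) = 15.5 — off by 6.70.

M = (0.00, 0.00) ✓; MK at -70.10° ✓; |MK| = 16.60 ✓; ∠(MK, KP) = 90.00° ✓; |KP| = 25.30 ✓; ∠(KP, PT) = 90.00° ✓; |PT| = 29.90 ✓; ∠PTV = 77.10° ✓; |TV| = 12.20 ✓; ∠(TV, VJ) = 90.00° ✓; |VJ| = 16.10 ✓; ∠VJZ = 73.10° ✓; |JZ| = 22.20 ✗.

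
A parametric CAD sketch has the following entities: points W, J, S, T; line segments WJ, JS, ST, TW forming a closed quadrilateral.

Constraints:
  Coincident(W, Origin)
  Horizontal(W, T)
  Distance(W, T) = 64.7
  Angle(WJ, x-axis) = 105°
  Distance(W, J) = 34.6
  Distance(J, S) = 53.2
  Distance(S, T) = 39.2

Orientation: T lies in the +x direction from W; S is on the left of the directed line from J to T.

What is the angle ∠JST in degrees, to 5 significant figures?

121.43°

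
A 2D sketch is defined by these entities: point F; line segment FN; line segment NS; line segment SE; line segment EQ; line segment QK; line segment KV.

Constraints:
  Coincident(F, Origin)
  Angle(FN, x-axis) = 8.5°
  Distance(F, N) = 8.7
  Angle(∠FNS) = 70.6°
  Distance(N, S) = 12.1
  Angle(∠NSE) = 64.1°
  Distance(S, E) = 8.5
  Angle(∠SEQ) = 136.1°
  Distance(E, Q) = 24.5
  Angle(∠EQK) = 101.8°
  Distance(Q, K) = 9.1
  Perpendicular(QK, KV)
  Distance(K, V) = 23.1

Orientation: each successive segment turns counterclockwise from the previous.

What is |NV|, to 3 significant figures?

3.86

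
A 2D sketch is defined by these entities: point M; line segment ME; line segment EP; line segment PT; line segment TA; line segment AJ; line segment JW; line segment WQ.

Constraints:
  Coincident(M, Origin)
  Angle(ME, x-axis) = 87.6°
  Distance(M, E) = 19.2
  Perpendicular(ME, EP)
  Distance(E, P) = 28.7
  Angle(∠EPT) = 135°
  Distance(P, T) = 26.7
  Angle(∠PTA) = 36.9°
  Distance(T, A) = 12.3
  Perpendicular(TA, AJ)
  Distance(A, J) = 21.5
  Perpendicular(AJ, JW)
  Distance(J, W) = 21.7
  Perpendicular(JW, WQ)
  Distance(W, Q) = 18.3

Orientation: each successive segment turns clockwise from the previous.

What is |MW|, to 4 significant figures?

63.25

TA ⟂ AJ, so AJ runs at 79.50°; with |AJ| = 21.5, J = (39.38, 21.71). The perpendicularity gives JW at right angles to AJ, so JW runs at -10.50°; with |JW| = 21.7, W = (60.71, 17.75). Then |MW| = |W − M| = 63.25.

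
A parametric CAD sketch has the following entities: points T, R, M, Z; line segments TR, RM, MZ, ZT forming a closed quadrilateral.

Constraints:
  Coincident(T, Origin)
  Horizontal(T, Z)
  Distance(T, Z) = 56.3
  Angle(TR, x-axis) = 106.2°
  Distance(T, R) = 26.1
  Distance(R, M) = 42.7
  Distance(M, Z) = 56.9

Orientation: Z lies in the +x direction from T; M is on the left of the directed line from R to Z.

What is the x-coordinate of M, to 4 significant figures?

27.88

Checks: |RM| = 42.70 ✓; |MZ| = 56.90 ✓.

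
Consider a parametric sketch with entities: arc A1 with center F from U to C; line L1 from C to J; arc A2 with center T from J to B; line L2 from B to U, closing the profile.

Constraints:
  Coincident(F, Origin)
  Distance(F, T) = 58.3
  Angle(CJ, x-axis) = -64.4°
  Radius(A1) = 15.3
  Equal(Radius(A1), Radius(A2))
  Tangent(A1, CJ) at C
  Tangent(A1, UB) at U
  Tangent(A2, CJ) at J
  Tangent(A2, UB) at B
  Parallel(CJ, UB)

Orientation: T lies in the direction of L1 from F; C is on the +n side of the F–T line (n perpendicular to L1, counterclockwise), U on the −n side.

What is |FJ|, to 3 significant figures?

60.3

The slot axis is L1's direction at -64.4°, so u = (cos -64.4°, sin -64.4°) = (0.432, -0.902) and n = (−sin -64.4°, cos -64.4°) = (0.902, 0.432). F is at the origin and T lies 58.3 along u from F, so T = 58.3·u = (25.2, -52.6). Tangency of A1 to both parallel lines with radius 15.3 puts C and U at F ± 15.3·n: C = (13.8, 6.61), U = (-13.8, -6.61). Equal radii place J and B the same way about T: J = T + 15.3·n = (39.0, -46.0), B = T − 15.3·n = (11.4, -59.2). Then |FJ| = |J − F| = 60.3.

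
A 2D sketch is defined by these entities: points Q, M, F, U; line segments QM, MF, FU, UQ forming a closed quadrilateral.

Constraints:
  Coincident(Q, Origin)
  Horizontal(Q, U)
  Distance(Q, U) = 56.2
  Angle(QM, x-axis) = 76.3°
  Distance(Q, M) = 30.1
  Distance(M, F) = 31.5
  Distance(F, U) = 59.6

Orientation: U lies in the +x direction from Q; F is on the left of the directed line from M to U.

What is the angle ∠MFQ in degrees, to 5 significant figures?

13.852°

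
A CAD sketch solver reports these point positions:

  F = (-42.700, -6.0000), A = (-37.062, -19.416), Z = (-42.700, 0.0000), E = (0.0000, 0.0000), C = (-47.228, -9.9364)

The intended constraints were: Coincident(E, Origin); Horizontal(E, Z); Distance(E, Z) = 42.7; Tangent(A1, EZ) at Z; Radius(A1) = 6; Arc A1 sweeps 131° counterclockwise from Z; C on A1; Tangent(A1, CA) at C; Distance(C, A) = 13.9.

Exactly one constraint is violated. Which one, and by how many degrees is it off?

Tangent(A1, CA) at C — off by 6.00°.

E = (0.00, 0.00) ✓; E.y = 0.00, Z.y = 0.00 ✓; |EZ| = 42.70 ✓; ∠(FZ, ZE) = 90.00° ✓; |FZ| = 6.000 ✓; bearing(F→C) − bearing(F→Z) = 131.0° ✓; |FC| = 6.000 ✓; ∠(FC, CA) = 84.00° ✗; |CA| = 13.90 ✓.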